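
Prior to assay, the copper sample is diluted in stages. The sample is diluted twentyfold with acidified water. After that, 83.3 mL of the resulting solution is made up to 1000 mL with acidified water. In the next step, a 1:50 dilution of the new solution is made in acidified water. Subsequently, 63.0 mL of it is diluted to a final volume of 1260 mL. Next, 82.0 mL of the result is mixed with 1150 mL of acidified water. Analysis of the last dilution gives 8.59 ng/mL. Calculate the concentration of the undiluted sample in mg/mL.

Overall dilution factor = 20 × 12.00 × 50 × 20 × 15.02 = 3.61 × 10⁶.
Original = 8.59 ng/mL × 3.61 × 10⁶ = 3.10 × 10⁷ ng/mL = 31.0 mg/mL.

31.0 mg/mL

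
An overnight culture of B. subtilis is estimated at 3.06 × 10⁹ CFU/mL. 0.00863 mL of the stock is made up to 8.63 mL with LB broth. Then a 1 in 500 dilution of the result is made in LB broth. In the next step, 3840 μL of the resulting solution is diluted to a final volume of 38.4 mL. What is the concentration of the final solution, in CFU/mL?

612 CFU/mL

Overall dilution factor = 1000 × 500 × 10 = 5.00 × 10⁶.
3.06 × 10⁹ CFU/mL / 5.00 × 10⁶ = 612 CFU/mL.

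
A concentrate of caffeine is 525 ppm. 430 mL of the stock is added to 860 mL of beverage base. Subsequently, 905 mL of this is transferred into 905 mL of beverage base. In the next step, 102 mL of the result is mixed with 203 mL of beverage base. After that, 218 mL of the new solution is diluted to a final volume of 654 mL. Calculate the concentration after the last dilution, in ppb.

9750 ppb

Overall dilution factor = 3 × 2 × 2.990 × 3 = 53.8.
525 ppm / 53.8 = 9.75 ppm = 9750 ppb.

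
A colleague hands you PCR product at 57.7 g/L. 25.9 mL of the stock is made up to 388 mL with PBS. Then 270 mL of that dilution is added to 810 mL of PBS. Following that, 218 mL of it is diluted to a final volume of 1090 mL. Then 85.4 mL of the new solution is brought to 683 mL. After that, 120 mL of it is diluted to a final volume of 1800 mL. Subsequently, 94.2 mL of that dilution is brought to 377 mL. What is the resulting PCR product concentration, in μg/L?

401 μg/L

Overall dilution factor = 14.98 × 4 × 5 × 7.998 × 15 × 4.002 = 1.44 × 10⁵.
57.7 g/L / 1.44 × 10⁵ = 4.01 × 10⁻⁴ g/L = 401 μg/L.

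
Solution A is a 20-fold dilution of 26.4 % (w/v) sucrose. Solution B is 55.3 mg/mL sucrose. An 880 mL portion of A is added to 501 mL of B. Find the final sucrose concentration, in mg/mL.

C_A = 26.4 % (w/v) / 20 = 1.32 % (w/v).
C_B = 55.3 mg/mL = 5.53 % (w/v).
C_mix = (C_A·V_A + C_B·V_B)/(V_A + V_B) = (1.32×880 + 5.53×501) / 1381 = 2.85 % (w/v) = 28.5 mg/mL.

28.5 mg/mL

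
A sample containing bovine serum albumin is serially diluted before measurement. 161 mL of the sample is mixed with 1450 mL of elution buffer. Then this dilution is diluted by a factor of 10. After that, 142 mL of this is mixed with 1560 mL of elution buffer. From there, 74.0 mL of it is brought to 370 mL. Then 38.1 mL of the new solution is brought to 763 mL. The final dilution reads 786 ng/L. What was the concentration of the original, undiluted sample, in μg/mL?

94.4 μg/mL

Overall dilution factor = 10.01 × 10 × 11.99 × 5 × 20.03 = 1.20 × 10⁵.
Original = 786 ng/L × 1.20 × 10⁵ = 9.44 × 10⁷ ng/L = 94.4 μg/mL.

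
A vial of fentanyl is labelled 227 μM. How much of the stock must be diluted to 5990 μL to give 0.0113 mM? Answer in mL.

0.298 mL

0.0113 mM = 11.3 μM.
V₁ = C₂V₂/C₁ = 11.3 × 5990 / 227 = 298 μL = 0.298 mL.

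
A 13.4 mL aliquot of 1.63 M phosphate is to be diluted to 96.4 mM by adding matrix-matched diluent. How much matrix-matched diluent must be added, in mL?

96.4 mM = 0.0964 M.
V₂ = C₁V₁/C₂ = 1.63 × 13.4 / 0.0964 = 227 mL.
Diluent to add = V₂ − V₁ = 227 − 13.4 = 213 mL.

213 mL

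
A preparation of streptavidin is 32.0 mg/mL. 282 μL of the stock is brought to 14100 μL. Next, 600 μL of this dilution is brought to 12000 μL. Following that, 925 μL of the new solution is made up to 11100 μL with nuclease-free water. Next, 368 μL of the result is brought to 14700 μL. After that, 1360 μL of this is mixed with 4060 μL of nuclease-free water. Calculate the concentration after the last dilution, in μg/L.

Overall dilution factor = 50 × 20 × 12 × 39.95 × 3.985 = 1.91 × 10⁶.
32.0 mg/mL / 1.91 × 10⁶ = 1.68 × 10⁻⁵ mg/mL = 16.8 μg/L.

16.8 μg/L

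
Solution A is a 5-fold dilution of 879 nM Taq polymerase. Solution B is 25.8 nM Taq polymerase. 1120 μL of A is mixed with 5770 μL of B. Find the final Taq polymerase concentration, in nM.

C_A = 879 nM / 5 = 176 nM.
C_mix = (C_A·V_A + C_B·V_B)/(V_A + V_B) = (176×1120 + 25.8×5770) / 6890 = 50.2 nM.

50.2 nM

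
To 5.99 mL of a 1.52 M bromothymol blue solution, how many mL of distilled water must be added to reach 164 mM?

164 mM = 0.164 M.
V₂ = C₁V₁/C₂ = 1.52 × 5.99 / 0.164 = 55.5 mL.
Diluent to add = V₂ − V₁ = 55.5 − 5.99 = 49.5 mL.

49.5 mL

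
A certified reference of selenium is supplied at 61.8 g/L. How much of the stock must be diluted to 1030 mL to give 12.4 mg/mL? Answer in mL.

12.4 mg/mL = 12.4 g/L.
V₁ = C₂V₂/C₁ = 12.4 × 1030 / 61.8 = 207 mL.

207 mL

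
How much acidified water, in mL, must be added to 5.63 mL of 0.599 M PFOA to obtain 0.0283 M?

V₂ = C₁V₁/C₂ = 0.599 × 5.63 / 0.0283 = 119 mL.
Diluent to add = V₂ − V₁ = 119 − 5.63 = 114 mL.

114 mL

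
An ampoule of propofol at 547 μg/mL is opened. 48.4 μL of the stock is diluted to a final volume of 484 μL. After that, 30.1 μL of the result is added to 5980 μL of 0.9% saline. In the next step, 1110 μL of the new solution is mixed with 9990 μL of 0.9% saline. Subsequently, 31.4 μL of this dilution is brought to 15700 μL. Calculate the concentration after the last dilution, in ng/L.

Overall dilution factor = 10 × 199.7 × 10 × 500 = 9.98 × 10⁶.
547 μg/mL / 9.98 × 10⁶ = 5.48 × 10⁻⁵ μg/mL = 54.8 ng/L.

54.8 ng/L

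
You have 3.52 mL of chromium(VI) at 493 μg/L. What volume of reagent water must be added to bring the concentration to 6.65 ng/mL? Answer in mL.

6.65 ng/mL = 6.65 μg/L.
V₂ = C₁V₁/C₂ = 493 × 3.52 / 6.65 = 261 mL.
Diluent to add = V₂ − V₁ = 261 − 3.52 = 257 mL.

257 mL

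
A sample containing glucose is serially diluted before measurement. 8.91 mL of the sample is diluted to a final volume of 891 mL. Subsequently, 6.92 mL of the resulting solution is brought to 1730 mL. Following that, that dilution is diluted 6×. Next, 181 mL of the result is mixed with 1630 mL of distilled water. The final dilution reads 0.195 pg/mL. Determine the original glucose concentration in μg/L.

293 μg/L

Overall dilution factor = 100 × 250 × 6 × 10.01 = 1.50 × 10⁶.
Original = 0.195 pg/mL × 1.50 × 10⁶ = 2.93 × 10⁵ pg/mL = 293 μg/L.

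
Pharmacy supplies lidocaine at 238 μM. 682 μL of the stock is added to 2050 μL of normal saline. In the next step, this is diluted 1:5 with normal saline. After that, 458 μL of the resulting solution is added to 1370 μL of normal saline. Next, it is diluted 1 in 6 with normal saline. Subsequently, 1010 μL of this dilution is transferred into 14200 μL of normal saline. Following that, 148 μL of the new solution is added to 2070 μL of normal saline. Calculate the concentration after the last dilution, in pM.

2200 pM

Overall dilution factor = 4.006 × 5 × 3.991 × 6 × 15.06 × 14.99 = 1.08 × 10⁵.
238 μM / 1.08 × 10⁵ = 2.20 × 10⁻³ μM = 2200 pM.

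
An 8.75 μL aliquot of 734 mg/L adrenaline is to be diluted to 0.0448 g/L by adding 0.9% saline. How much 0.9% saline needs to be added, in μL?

135 μL

0.0448 g/L = 44.8 mg/L.
V₂ = C₁V₁/C₂ = 734 × 8.75 / 44.8 = 143 μL.
Diluent to add = V₂ − V₁ = 143 − 8.75 = 135 μL.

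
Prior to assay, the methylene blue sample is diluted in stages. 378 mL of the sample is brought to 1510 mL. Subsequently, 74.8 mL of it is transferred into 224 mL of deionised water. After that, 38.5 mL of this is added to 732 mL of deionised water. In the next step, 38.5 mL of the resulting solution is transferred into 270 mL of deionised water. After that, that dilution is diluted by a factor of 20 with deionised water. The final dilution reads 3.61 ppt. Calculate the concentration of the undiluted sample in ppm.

0.185 ppm

Overall dilution factor = 3.995 × 3.995 × 20.01 × 8.013 × 20 = 5.12 × 10⁴.
Original = 3.61 ppt × 5.12 × 10⁴ = 1.85 × 10⁵ ppt = 0.185 ppm.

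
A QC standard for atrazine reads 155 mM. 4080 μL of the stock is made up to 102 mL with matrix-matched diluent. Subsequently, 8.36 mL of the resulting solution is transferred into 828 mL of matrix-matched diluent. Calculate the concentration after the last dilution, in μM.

Overall dilution factor = 25 × 100.0 = 2501.
155 mM / 2501 = 0.0620 mM = 62.0 μM.

62.0 μM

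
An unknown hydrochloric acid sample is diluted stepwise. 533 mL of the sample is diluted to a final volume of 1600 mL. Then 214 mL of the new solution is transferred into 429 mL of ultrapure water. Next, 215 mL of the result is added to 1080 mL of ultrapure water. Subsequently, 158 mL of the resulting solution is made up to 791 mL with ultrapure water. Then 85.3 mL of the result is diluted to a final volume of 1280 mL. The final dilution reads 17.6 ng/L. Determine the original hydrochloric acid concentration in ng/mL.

71.8 ng/mL

Overall dilution factor = 3.002 × 3.005 × 6.023 × 5.006 × 15.01 = 4081.
Original = 17.6 ng/L × 4081 = 7.18 × 10⁴ ng/L = 71.8 ng/mL.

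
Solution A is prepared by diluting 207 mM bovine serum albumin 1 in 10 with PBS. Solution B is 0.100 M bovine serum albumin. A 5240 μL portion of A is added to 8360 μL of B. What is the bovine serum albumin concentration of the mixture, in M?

C_A = 207 mM / 10 = 20.7 mM.
C_B = 0.100 M = 100 mM.
C_mix = (C_A·V_A + C_B·V_B)/(V_A + V_B) = (20.7×5240 + 100×8360) / 13600 = 69.4 mM = 0.0694 M.

0.0694 M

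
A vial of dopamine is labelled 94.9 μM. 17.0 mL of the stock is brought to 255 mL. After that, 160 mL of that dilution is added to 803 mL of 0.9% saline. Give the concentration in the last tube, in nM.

Overall dilution factor = 15 × 6.019 = 90.3.
94.9 μM / 90.3 = 1.05 μM = 1050 nM.

1050 nM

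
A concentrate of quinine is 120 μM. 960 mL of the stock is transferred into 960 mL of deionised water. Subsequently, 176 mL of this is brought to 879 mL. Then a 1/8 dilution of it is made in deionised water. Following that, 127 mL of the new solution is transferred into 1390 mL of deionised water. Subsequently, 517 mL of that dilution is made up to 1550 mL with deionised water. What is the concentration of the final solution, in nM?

Overall dilution factor = 2 × 4.994 × 8 × 11.94 × 2.998 = 2862.
120 μM / 2862 = 0.0419 μM = 41.9 nM.

41.9 nM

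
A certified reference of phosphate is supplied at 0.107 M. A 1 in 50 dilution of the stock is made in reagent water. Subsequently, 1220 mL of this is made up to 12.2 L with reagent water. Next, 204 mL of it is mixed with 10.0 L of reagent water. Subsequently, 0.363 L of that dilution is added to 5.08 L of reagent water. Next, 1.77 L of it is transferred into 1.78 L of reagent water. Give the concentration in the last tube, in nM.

Overall dilution factor = 50 × 10 × 50.02 × 14.99 × 2.006 = 7.52 × 10⁵.
0.107 M / 7.52 × 10⁵ = 1.42 × 10⁻⁷ M = 142 nM.

142 nM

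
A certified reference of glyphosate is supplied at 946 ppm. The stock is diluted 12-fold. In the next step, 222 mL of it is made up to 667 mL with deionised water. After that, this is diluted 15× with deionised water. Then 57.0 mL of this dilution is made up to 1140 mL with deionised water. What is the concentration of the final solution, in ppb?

Overall dilution factor = 12 × 3.005 × 15 × 20 = 1.08 × 10⁴.
946 ppm / 1.08 × 10⁴ = 0.0875 ppm = 87.5 ppb.

87.5 ppb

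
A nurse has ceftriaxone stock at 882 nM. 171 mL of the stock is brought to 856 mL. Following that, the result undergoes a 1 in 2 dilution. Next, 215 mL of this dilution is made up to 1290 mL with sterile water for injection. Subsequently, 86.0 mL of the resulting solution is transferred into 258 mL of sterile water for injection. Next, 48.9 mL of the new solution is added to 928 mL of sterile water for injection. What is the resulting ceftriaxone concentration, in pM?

Overall dilution factor = 5.006 × 2 × 6 × 4 × 19.98 = 4800.
882 nM / 4800 = 0.184 nM = 184 pM.

184 pM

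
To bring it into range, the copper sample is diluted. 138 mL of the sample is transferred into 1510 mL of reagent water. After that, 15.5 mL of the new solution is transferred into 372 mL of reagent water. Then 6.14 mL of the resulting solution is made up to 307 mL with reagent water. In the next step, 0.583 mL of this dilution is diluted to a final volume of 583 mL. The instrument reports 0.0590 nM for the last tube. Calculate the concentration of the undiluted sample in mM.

Overall dilution factor = 11.94 × 25 × 50 × 1000 = 1.49 × 10⁷.
Original = 0.0590 nM × 1.49 × 10⁷ = 8.81 × 10⁵ nM = 0.881 mM.

0.881 mM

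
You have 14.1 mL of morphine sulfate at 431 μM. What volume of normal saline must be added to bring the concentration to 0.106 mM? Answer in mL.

0.106 mM = 106 μM.
V₂ = C₁V₁/C₂ = 431 × 14.1 / 106 = 57.3 mL.
Diluent to add = V₂ − V₁ = 57.3 − 14.1 = 43.2 mL.

43.2 mL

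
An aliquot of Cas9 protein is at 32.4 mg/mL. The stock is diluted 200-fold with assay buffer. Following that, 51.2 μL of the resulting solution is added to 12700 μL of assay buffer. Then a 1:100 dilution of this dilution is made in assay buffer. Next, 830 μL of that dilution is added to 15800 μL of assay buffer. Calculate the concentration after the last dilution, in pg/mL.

325 pg/mL

Overall dilution factor = 200 × 249.0 × 100 × 20.04 = 9.98 × 10⁷.
32.4 mg/mL / 9.98 × 10⁷ = 3.25 × 10⁻⁷ mg/mL = 325 pg/mL.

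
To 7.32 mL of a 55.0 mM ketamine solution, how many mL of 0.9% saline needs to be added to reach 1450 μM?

1450 μM = 1.45 mM.
V₂ = C₁V₁/C₂ = 55.0 × 7.32 / 1.45 = 278 mL.
Diluent to add = V₂ − V₁ = 278 − 7.32 = 270 mL.

270 mL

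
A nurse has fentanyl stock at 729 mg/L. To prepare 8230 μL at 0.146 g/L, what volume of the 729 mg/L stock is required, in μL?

0.146 g/L = 146 mg/L.
V₁ = C₂V₂/C₁ = 146 × 8230 / 729 = 1648 μL.

1650 μL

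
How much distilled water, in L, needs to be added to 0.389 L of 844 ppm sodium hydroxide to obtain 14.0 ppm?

V₂ = C₁V₁/C₂ = 844 × 0.389 / 14.0 = 23.5 L.
Diluent to add = V₂ − V₁ = 23.5 − 0.389 = 23.1 L.

23.1 L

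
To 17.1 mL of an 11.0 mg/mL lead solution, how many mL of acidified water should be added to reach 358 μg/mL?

358 μg/mL = 0.358 mg/mL.
V₂ = C₁V₁/C₂ = 11.0 × 17.1 / 0.358 = 525 mL.
Diluent to add = V₂ − V₁ = 525 − 17.1 = 508 mL.

508 mL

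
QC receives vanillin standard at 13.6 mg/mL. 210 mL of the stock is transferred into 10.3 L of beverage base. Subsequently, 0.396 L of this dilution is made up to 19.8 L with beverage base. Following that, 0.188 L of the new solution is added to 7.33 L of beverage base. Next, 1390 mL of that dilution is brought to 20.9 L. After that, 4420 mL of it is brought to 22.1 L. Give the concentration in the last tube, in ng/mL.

1.81 ng/mL

Overall dilution factor = 50.05 × 50 × 39.99 × 15.04 × 5 = 7.52 × 10⁶.
13.6 mg/mL / 7.52 × 10⁶ = 1.81 × 10⁻⁶ mg/mL = 1.81 ng/mL.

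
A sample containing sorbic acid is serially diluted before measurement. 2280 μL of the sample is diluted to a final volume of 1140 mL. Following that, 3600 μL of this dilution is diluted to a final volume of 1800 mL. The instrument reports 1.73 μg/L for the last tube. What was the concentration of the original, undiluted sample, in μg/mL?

433 μg/mL

Overall dilution factor = 500 × 500 = 2.50 × 10⁵.
Original = 1.73 μg/L × 2.50 × 10⁵ = 4.33 × 10⁵ μg/L = 433 μg/mL.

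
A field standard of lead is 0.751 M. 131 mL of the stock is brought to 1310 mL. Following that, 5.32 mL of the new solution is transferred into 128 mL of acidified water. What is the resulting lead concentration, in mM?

3.00 mM

Overall dilution factor = 10 × 25.06 = 251.
0.751 M / 251 = 3.00 × 10⁻³ M = 3.00 mM.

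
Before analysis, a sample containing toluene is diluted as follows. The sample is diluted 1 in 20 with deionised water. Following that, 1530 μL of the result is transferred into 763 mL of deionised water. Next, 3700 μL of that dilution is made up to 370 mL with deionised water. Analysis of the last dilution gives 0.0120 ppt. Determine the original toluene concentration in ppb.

12.0 ppb

Overall dilution factor = 20 × 499.7 × 100 = 9.99 × 10⁵.
Original = 0.0120 ppt × 9.99 × 10⁵ = 1.20 × 10⁴ ppt = 12.0 ppb.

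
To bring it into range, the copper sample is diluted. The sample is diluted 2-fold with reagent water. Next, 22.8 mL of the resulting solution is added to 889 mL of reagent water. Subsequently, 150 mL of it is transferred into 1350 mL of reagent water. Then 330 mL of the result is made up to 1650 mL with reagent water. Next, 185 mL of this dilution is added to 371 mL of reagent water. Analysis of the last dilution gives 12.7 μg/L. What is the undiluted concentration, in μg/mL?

Overall dilution factor = 2 × 39.99 × 10 × 5 × 3.005 = 1.20 × 10⁴.
Original = 12.7 μg/L × 1.20 × 10⁴ = 1.53 × 10⁵ μg/L = 153 μg/mL.

153 μg/mL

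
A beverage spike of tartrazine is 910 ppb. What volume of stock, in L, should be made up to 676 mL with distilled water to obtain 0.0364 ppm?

0.0270 L

0.0364 ppm = 36.4 ppb.
V₁ = C₂V₂/C₁ = 36.4 × 676 / 910 = 27.0 mL = 0.0270 L.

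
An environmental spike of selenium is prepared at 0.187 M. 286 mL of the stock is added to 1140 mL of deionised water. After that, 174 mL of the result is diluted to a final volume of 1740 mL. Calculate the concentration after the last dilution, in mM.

Overall dilution factor = 4.986 × 10 = 49.9.
0.187 M / 49.9 = 3.75 × 10⁻³ M = 3.75 mM.

3.75 mM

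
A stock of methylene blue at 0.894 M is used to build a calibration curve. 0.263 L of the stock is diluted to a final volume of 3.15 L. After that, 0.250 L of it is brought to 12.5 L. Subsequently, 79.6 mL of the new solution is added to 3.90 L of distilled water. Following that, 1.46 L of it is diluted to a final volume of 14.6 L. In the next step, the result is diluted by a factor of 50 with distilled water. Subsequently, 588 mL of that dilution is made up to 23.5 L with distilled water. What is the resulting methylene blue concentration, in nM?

1.49 nM

Overall dilution factor = 11.98 × 50 × 49.99 × 10 × 50 × 39.97 = 5.98 × 10⁸.
0.894 M / 5.98 × 10⁸ = 1.49 × 10⁻⁹ M = 1.49 nM.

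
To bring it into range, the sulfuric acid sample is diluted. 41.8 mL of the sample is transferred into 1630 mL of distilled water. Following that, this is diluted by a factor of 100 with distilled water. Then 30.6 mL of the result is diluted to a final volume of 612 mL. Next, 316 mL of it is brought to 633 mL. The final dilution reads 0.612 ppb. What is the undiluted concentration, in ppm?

Overall dilution factor = 40.00 × 100 × 20 × 2.003 = 1.60 × 10⁵.
Original = 0.612 ppb × 1.60 × 10⁵ = 9.81 × 10⁴ ppb = 98.1 ppm.

98.1 ppm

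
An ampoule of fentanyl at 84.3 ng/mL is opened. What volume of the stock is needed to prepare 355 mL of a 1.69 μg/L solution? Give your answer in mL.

1.69 μg/L = 1.69 ng/mL.
V₁ = C₂V₂/C₁ = 1.69 × 355 / 84.3 = 7.12 mL.

7.12 mL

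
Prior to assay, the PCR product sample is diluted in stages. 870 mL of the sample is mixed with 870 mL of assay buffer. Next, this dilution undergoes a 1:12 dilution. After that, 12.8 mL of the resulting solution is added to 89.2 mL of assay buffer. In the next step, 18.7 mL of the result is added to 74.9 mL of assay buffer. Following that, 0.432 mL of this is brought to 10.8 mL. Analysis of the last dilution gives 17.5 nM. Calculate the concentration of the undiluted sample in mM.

Overall dilution factor = 2 × 12 × 7.969 × 5.005 × 25 = 2.39 × 10⁴.
Original = 17.5 nM × 2.39 × 10⁴ = 4.19 × 10⁵ nM = 0.419 mM.

0.419 mM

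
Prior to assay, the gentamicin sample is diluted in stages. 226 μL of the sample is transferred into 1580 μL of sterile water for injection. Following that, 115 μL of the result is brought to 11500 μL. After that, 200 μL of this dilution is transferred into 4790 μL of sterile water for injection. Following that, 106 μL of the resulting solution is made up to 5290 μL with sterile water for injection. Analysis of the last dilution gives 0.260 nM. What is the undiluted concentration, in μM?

259 μM

Overall dilution factor = 7.991 × 100 × 24.95 × 49.91 = 9.95 × 10⁵.
Original = 0.260 nM × 9.95 × 10⁵ = 2.59 × 10⁵ nM = 259 μM.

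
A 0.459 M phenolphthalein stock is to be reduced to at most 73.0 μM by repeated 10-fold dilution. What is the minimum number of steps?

4

Need 10ⁿ ≥ 6288, so n ≥ log(6288)/log(10) = 3.80.
Minimum whole steps: n = 4.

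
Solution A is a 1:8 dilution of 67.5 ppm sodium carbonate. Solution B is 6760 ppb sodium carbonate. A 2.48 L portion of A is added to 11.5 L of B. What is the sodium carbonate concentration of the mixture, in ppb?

7060 ppb

C_A = 67.5 ppm / 8 = 8.44 ppm.
C_B = 6760 ppb = 6.76 ppm.
C_mix = (C_A·V_A + C_B·V_B)/(V_A + V_B) = (8.44×2.48 + 6.76×11.5) / 13.98 = 7.06 ppm = 7060 ppb.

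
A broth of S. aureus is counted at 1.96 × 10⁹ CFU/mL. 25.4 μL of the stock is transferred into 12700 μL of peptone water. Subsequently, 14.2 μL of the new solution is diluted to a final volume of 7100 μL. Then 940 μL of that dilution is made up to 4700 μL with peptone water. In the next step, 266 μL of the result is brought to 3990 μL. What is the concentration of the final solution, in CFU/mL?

Overall dilution factor = 501 × 500 × 5 × 15 = 1.88 × 10⁷.
1.96 × 10⁹ CFU/mL / 1.88 × 10⁷ = 104 CFU/mL.

104 CFU/mL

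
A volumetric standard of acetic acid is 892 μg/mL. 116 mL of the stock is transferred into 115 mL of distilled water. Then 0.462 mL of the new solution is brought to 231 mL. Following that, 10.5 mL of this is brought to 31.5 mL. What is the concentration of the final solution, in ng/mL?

Overall dilution factor = 1.991 × 500 × 3 = 2987.
892 μg/mL / 2987 = 0.299 μg/mL = 299 ng/mL.

299 ng/mL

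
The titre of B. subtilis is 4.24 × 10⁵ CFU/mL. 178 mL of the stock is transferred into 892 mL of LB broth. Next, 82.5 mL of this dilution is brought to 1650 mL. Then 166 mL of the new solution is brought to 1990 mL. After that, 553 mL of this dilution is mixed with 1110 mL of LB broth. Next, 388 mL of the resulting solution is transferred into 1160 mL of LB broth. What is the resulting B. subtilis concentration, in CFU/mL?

24.5 CFU/mL

Overall dilution factor = 6.011 × 20 × 11.99 × 3.007 × 3.990 = 1.73 × 10⁴.
4.24 × 10⁵ CFU/mL / 1.73 × 10⁴ = 24.5 CFU/mL.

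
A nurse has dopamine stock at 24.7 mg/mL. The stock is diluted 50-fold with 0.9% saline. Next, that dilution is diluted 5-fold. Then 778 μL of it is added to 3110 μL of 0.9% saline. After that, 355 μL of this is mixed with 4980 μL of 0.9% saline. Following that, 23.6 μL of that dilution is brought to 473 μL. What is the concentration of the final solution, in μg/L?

Overall dilution factor = 50 × 5 × 4.997 × 15.03 × 20.04 = 3.76 × 10⁵.
24.7 mg/mL / 3.76 × 10⁵ = 6.56 × 10⁻⁵ mg/mL = 65.6 μg/L.

65.6 μg/L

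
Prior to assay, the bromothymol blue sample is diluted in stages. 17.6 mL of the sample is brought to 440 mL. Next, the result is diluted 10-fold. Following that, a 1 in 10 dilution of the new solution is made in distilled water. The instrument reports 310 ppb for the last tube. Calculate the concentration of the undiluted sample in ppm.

775 ppm

Overall dilution factor = 25 × 10 × 10 = 2500.
Original = 310 ppb × 2500 = 7.75 × 10⁵ ppb = 775 ppm.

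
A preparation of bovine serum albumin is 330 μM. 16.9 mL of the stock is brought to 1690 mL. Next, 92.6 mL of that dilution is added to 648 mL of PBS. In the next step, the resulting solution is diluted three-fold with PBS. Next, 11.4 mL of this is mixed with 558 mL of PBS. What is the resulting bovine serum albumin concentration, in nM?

2.75 nM

Overall dilution factor = 100 × 7.998 × 3 × 49.95 = 1.20 × 10⁵.
330 μM / 1.20 × 10⁵ = 2.75 × 10⁻³ μM = 2.75 nM.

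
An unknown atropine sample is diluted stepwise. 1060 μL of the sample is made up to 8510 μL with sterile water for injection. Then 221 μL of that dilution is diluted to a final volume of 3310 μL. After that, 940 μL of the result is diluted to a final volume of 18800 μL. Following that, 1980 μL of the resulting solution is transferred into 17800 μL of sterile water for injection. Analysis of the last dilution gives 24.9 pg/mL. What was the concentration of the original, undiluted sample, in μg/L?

598 μg/L

Overall dilution factor = 8.028 × 14.98 × 20 × 9.990 = 2.40 × 10⁴.
Original = 24.9 pg/mL × 2.40 × 10⁴ = 5.98 × 10⁵ pg/mL = 598 μg/L.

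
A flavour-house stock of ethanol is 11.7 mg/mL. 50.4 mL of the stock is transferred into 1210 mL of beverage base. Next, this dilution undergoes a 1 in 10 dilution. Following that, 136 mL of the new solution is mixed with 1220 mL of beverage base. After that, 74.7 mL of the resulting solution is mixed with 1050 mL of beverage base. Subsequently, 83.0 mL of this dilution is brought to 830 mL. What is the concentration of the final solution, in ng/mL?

31.2 ng/mL

Overall dilution factor = 25.01 × 10 × 9.971 × 15.06 × 10 = 3.75 × 10⁵.
11.7 mg/mL / 3.75 × 10⁵ = 3.12 × 10⁻⁵ mg/mL = 31.2 ng/mL.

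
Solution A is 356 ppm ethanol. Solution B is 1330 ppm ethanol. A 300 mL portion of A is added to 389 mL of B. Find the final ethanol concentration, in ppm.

906 ppm

C_mix = (C_A·V_A + C_B·V_B)/(V_A + V_B) = (356×300 + 1330×389) / 689.0 = 906 ppm.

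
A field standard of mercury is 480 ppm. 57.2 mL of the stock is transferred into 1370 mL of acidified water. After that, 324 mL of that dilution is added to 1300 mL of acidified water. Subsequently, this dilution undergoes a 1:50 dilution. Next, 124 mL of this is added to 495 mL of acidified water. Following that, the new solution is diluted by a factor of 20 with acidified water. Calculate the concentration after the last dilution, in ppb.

Overall dilution factor = 24.95 × 5.012 × 50 × 4.992 × 20 = 6.24 × 10⁵.
480 ppm / 6.24 × 10⁵ = 7.69 × 10⁻⁴ ppm = 0.769 ppb.

0.769 ppb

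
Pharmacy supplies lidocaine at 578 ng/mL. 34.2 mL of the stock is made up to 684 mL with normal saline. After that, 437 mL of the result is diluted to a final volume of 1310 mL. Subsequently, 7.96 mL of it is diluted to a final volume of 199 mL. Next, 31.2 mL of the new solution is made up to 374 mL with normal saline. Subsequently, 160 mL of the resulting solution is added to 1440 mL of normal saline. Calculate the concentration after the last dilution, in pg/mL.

3.22 pg/mL

Overall dilution factor = 20 × 2.998 × 25 × 11.99 × 10 = 1.80 × 10⁵.
578 ng/mL / 1.80 × 10⁵ = 3.22 × 10⁻³ ng/mL = 3.22 pg/mL.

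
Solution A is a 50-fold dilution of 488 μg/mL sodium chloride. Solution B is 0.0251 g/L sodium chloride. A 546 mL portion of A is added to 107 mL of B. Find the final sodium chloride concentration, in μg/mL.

C_A = 488 μg/mL / 50 = 9.76 μg/mL.
C_B = 0.0251 g/L = 25.1 μg/mL.
C_mix = (C_A·V_A + C_B·V_B)/(V_A + V_B) = (9.76×546 + 25.1×107) / 653.0 = 12.3 μg/mL.

12.3 μg/mL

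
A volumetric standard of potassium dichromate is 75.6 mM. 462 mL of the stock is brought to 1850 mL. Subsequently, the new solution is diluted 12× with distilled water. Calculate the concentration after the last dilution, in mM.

1.57 mM

Overall dilution factor = 4.004 × 12 = 48.1.
75.6 mM / 48.1 = 1.57 mM.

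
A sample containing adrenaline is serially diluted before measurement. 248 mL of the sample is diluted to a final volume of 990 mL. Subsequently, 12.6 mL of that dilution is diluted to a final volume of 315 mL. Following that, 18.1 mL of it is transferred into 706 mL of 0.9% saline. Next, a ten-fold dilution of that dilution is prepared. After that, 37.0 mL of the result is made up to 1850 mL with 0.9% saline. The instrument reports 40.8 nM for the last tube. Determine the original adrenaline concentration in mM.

81.4 mM

Overall dilution factor = 3.992 × 25 × 40.01 × 10 × 50 = 2.00 × 10⁶.
Original = 40.8 nM × 2.00 × 10⁶ = 8.14 × 10⁷ nM = 81.4 mM.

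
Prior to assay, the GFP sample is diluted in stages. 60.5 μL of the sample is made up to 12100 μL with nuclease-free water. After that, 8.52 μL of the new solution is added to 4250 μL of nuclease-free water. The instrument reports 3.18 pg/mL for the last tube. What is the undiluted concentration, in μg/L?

Overall dilution factor = 200 × 499.8 = 10.00 × 10⁴.
Original = 3.18 pg/mL × 10.00 × 10⁴ = 3.18 × 10⁵ pg/mL = 318 μg/L.

318 μg/L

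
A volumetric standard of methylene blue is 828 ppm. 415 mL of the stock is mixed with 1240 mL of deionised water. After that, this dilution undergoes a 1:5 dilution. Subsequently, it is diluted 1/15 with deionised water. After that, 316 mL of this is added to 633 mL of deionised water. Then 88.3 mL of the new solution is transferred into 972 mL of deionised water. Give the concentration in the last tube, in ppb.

Overall dilution factor = 3.988 × 5 × 15 × 3.003 × 12.01 = 1.08 × 10⁴.
828 ppm / 1.08 × 10⁴ = 0.0768 ppm = 76.8 ppb.

76.8 ppb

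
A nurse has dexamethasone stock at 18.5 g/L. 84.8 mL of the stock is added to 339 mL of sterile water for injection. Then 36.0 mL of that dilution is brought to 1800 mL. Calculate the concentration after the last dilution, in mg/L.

Overall dilution factor = 4.998 × 50 = 250.
18.5 g/L / 250 = 0.0740 g/L = 74.0 mg/L.

74.0 mg/L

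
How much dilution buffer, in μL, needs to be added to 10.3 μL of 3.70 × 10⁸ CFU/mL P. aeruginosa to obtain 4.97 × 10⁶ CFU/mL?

V₂ = C₁V₁/C₂ = 3.70 × 10⁸ × 10.3 / 4.97 × 10⁶ = 767 μL.
Diluent to add = V₂ − V₁ = 767 − 10.3 = 757 μL.

757 μL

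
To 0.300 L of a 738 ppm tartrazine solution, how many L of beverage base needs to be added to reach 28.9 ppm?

7.36 L

V₂ = C₁V₁/C₂ = 738 × 0.300 / 28.9 = 7.66 L.
Diluent to add = V₂ − V₁ = 7.66 − 0.300 = 7.36 L.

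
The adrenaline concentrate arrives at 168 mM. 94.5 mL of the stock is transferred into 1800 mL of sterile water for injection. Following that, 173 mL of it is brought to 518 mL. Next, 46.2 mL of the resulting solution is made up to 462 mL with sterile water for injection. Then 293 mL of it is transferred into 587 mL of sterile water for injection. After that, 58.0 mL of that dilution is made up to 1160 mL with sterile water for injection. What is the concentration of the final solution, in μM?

Overall dilution factor = 20.05 × 2.994 × 10 × 3.003 × 20 = 3.61 × 10⁴.
168 mM / 3.61 × 10⁴ = 4.66 × 10⁻³ mM = 4.66 μM.

4.66 μM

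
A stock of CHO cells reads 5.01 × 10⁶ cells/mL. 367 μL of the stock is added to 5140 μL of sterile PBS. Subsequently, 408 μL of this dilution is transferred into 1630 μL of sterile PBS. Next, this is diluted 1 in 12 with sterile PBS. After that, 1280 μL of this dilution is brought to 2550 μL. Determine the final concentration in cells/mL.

2800 cells/mL

Overall dilution factor = 15.01 × 4.995 × 12 × 1.992 = 1792.
5.01 × 10⁶ cells/mL / 1792 = 2800 cells/mL.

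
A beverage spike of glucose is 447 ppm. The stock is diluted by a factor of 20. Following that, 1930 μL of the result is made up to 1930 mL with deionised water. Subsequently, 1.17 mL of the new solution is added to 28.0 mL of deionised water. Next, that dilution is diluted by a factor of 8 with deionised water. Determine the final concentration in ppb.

0.112 ppb

Overall dilution factor = 20 × 1000 × 24.93 × 8 = 3.99 × 10⁶.
447 ppm / 3.99 × 10⁶ = 1.12 × 10⁻⁴ ppm = 0.112 ppb.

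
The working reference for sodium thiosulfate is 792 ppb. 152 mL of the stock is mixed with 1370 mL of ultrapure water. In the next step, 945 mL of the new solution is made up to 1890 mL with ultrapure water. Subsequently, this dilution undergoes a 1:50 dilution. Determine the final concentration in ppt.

Overall dilution factor = 10.01 × 2 × 50 = 1001.
792 ppb / 1001 = 0.791 ppb = 791 ppt.

791 ppt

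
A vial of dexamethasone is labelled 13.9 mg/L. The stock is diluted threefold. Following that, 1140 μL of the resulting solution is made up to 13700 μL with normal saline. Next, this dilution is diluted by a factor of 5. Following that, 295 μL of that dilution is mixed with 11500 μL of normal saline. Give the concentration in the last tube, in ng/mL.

Overall dilution factor = 3 × 12.02 × 5 × 39.98 = 7207.
13.9 mg/L / 7207 = 1.93 × 10⁻³ mg/L = 1.93 ng/mL.

1.93 ng/mL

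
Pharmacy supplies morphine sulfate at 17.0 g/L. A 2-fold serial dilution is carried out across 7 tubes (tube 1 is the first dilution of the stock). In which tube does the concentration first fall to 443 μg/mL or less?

Tube n has concentration 17.0 g/L / 2ⁿ.
Need 2ⁿ ≥ 17.0 g/L / 443 μg/mL = 38.4, so n ≥ 5.26.
First such tube: n = 6.

tube 6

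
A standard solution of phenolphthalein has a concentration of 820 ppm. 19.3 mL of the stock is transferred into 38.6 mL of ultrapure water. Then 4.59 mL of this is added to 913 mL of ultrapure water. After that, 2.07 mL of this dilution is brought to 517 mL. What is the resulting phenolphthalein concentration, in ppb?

5.47 ppb

Overall dilution factor = 3 × 199.9 × 249.8 = 1.50 × 10⁵.
820 ppm / 1.50 × 10⁵ = 5.47 × 10⁻³ ppm = 5.47 ppb.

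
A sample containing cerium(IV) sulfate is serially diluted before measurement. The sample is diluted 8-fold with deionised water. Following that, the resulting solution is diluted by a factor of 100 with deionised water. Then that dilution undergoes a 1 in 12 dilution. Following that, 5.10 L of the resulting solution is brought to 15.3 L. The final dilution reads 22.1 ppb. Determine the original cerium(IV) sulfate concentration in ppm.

Overall dilution factor = 8 × 100 × 12 × 3 = 2.88 × 10⁴.
Original = 22.1 ppb × 2.88 × 10⁴ = 6.36 × 10⁵ ppb = 636 ppm.

636 ppm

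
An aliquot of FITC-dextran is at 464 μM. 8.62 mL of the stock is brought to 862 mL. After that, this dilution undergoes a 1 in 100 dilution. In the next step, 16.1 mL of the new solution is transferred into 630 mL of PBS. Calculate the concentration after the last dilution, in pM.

Overall dilution factor = 100 × 100 × 40.13 = 4.01 × 10⁵.
464 μM / 4.01 × 10⁵ = 1.16 × 10⁻³ μM = 1160 pM.

1160 pM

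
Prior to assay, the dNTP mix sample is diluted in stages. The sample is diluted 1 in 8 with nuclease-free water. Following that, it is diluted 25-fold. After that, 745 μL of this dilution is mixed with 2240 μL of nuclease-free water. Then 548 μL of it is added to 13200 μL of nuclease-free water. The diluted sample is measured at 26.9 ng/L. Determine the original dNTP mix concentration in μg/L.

541 μg/L

Overall dilution factor = 8 × 25 × 4.007 × 25.09 = 2.01 × 10⁴.
Original = 26.9 ng/L × 2.01 × 10⁴ = 5.41 × 10⁵ ng/L = 541 μg/L.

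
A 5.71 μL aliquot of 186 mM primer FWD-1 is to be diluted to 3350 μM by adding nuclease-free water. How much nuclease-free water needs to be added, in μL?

3350 μM = 3.35 mM.
V₂ = C₁V₁/C₂ = 186 × 5.71 / 3.35 = 317 μL.
Diluent to add = V₂ − V₁ = 317 − 5.71 = 311 μL.

311 μL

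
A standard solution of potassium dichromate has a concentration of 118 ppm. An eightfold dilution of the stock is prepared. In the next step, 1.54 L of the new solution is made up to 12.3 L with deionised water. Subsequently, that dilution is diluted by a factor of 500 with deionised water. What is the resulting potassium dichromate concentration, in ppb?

3.69 ppb

Overall dilution factor = 8 × 7.987 × 500 = 3.19 × 10⁴.
118 ppm / 3.19 × 10⁴ = 3.69 × 10⁻³ ppm = 3.69 ppb.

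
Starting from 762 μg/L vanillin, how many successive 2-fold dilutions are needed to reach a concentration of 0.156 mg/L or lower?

Need 2ⁿ ≥ 4.88, so n ≥ log(4.88)/log(2) = 2.29.
Minimum whole steps: n = 3.

3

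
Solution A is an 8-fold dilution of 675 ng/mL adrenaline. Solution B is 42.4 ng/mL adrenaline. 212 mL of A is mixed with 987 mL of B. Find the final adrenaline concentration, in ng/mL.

49.8 ng/mL

C_A = 675 ng/mL / 8 = 84.4 ng/mL.
C_mix = (C_A·V_A + C_B·V_B)/(V_A + V_B) = (84.4×212 + 42.4×987) / 1199 = 49.8 ng/mL.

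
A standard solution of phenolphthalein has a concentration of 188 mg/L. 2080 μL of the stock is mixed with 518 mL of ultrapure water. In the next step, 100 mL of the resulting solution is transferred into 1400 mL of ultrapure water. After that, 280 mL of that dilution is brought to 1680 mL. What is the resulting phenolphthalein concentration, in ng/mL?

8.35 ng/mL

Overall dilution factor = 250.0 × 15 × 6 = 2.25 × 10⁴.
188 mg/L / 2.25 × 10⁴ = 8.35 × 10⁻³ mg/L = 8.35 ng/mL.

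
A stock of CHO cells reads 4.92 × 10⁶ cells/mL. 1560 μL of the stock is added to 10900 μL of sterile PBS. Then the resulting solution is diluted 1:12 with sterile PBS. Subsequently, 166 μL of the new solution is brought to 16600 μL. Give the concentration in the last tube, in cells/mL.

Overall dilution factor = 7.987 × 12 × 100 = 9585.
4.92 × 10⁶ cells/mL / 9585 = 513 cells/mL.

513 cells/mL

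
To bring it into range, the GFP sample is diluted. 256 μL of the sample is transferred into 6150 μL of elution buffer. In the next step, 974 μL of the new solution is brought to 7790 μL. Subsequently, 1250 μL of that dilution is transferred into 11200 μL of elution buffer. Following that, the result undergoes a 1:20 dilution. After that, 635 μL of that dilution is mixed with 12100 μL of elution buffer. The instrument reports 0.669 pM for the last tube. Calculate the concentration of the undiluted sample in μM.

0.535 μM

Overall dilution factor = 25.02 × 7.998 × 9.960 × 20 × 20.06 = 8.00 × 10⁵.
Original = 0.669 pM × 8.00 × 10⁵ = 5.35 × 10⁵ pM = 0.535 μM.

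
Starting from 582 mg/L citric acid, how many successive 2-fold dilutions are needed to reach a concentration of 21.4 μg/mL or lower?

Need 2ⁿ ≥ 27.2, so n ≥ log(27.2)/log(2) = 4.77.
Minimum whole steps: n = 5.

5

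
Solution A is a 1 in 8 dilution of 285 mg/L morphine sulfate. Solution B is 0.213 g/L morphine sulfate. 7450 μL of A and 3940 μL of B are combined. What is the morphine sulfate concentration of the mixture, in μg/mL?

97.0 μg/mL

C_A = 285 mg/L / 8 = 35.6 mg/L.
C_B = 0.213 g/L = 213 mg/L.
C_mix = (C_A·V_A + C_B·V_B)/(V_A + V_B) = (35.6×7450 + 213×3940) / 11390 = 97.0 mg/L = 97.0 μg/mL.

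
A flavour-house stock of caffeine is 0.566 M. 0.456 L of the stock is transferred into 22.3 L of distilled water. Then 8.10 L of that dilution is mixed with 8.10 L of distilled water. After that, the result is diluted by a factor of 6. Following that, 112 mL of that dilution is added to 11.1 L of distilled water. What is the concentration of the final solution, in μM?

9.44 μM

Overall dilution factor = 49.90 × 2 × 6 × 100.1 = 5.99 × 10⁴.
0.566 M / 5.99 × 10⁴ = 9.44 × 10⁻⁶ M = 9.44 μM.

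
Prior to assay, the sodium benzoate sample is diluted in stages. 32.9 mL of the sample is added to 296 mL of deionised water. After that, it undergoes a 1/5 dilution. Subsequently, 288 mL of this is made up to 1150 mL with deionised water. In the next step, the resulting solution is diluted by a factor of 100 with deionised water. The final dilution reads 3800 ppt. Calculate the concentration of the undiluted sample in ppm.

Overall dilution factor = 9.997 × 5 × 3.993 × 100 = 2.00 × 10⁴.
Original = 3800 ppt × 2.00 × 10⁴ = 7.58 × 10⁷ ppt = 75.8 ppm.

75.8 ppm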